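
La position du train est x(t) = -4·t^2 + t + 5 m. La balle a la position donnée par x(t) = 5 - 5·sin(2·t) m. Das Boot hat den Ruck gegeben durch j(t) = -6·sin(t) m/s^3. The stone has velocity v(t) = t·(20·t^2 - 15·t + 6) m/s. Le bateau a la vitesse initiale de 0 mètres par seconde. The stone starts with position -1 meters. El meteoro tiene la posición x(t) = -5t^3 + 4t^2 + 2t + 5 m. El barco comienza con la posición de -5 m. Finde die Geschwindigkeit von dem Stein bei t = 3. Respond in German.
Wir haben die Geschwindigkeit v(t) = t·(20·t^2 - 15·t + 6). Durch Einsetzen von t = 3: v(3) = 423.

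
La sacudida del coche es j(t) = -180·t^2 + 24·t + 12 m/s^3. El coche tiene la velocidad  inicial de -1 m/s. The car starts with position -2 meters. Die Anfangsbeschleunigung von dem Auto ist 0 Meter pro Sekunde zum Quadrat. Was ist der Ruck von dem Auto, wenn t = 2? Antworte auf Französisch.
De l'équation du jerk j(t) = -180·t^2 + 24·t + 12, nous substituons t = 2 pour obtenir j = -660.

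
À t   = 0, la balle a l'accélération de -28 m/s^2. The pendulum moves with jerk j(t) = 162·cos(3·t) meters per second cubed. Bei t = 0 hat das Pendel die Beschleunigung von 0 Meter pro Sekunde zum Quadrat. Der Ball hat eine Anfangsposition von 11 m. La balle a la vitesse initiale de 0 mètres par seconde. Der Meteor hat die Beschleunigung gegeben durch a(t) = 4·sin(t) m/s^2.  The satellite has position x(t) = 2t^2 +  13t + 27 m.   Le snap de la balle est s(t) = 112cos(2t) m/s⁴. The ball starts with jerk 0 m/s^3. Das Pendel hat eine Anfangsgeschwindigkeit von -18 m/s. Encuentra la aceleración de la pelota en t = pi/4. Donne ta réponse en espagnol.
Para resolver esto, necesitamos tomar 2 integrales de nuestra ecuación del snap s(t) = 112·cos(2·t). Integrando el snap y usando la condición inicial j(0) = 0, obtenemos j(t) = 56·sin(2·t). Integrando la sacudida y usando la condición inicial a(0) = -28, obtenemos a(t) = -28·cos(2·t). Tenemos la aceleración a(t) = -28·cos(2·t). Sustituyendo t = pi/4: a(pi/4) = 0.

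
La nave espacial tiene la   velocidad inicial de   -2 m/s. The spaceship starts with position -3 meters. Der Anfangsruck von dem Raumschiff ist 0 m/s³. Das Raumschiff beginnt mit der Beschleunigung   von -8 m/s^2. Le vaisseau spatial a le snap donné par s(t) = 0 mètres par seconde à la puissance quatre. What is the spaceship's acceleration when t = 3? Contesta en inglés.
Starting from snap s(t) = 0, we take 2 integrals. Finding the antiderivative of s(t) and using j(0) = 0: j(t) = 0. Integrating jerk and using the initial condition a(0) = -8, we get a(t) = -8. We have acceleration a(t) = -8. Substituting t = 3: a(3) = -8.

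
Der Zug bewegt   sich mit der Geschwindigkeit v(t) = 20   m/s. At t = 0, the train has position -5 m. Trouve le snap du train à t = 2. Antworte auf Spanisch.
Para resolver esto, necesitamos tomar 3 derivadas de nuestra ecuación de la velocidad v(t) = 20. La derivada de la velocidad da la aceleración: a(t) = 0. Tomando d/dt de a(t), encontramos j(t) = 0. Tomando d/dt de j(t), encontramos s(t) = 0. De la ecuación del snap s(t) = 0, sustituimos t = 2 para obtener s = 0.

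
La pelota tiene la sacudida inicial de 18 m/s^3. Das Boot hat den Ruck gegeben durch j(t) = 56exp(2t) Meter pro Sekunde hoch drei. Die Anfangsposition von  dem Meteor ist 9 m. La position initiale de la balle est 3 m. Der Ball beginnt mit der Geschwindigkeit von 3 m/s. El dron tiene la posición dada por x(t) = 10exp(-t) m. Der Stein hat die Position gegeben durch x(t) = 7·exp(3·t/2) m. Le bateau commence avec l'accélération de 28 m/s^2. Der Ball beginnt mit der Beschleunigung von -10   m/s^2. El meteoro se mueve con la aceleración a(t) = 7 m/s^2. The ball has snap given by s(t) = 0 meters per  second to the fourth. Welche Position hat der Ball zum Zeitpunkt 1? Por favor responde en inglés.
To find the answer, we compute 4 antiderivatives of s(t) = 0. Taking ∫s(t)dt and applying j(0) = 18, we find j(t) = 18. Finding the integral of j(t) and using a(0) = -10: a(t) = 18·t - 10. Taking ∫a(t)dt and applying v(0) = 3, we find v(t) = 9·t^2 - 10·t + 3. Finding the antiderivative of v(t) and using x(0) = 3: x(t) = 3·t^3 - 5·t^2 + 3·t + 3. Using x(t) = 3·t^3 - 5·t^2 + 3·t + 3 and substituting t = 1, we find x = 4.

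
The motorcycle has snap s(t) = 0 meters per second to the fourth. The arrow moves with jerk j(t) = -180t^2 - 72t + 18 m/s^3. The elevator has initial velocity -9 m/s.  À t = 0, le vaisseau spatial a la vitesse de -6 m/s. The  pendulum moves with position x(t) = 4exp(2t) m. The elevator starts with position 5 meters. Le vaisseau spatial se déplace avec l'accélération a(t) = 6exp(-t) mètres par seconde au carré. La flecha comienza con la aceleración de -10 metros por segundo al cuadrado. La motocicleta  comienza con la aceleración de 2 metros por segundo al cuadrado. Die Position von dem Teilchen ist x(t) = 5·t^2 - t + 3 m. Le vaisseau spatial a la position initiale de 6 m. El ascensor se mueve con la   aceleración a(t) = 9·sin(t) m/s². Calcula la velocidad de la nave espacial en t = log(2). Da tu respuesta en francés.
Pour résoudre ceci, nous devons prendre 1 intégrale de notre équation de l'accélération a(t) = 6·exp(-t). En intégrant l'accélération et en utilisant la condition initiale v(0) = -6, nous obtenons v(t) = -6·exp(-t). En utilisant v(t) = -6·exp(-t) et en substituant t = log(2), nous trouvons v = -3.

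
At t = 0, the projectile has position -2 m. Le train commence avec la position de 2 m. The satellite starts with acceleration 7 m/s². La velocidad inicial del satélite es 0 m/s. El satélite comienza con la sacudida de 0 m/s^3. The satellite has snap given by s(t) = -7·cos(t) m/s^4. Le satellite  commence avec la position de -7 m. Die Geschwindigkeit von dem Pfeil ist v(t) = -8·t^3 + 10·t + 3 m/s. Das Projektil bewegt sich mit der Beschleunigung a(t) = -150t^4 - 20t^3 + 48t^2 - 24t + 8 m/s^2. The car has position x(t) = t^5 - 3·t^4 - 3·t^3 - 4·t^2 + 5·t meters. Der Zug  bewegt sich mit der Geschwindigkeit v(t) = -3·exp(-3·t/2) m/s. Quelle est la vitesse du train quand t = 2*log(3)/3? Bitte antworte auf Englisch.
Using v(t) = -3·exp(-3·t/2) and substituting t = 2*log(3)/3, we find v = -1.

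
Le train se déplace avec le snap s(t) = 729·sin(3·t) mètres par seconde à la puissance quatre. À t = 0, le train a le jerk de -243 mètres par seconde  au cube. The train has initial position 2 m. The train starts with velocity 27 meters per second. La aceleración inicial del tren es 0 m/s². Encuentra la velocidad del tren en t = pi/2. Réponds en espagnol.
Necesitamos integrar nuestra ecuación del snap s(t) = 729·sin(3·t) 3 veces. Tomando ∫s(t)dt y aplicando j(0) = -243, encontramos j(t) = -243·cos(3·t). Integrando la sacudida y usando la condición inicial a(0) = 0, obtenemos a(t) = -81·sin(3·t). La integral de la aceleración es la velocidad. Usando v(0) = 27, obtenemos v(t) = 27·cos(3·t). De la ecuación de la velocidad v(t) = 27·cos(3·t), sustituimos t = pi/2 para obtener v = 0.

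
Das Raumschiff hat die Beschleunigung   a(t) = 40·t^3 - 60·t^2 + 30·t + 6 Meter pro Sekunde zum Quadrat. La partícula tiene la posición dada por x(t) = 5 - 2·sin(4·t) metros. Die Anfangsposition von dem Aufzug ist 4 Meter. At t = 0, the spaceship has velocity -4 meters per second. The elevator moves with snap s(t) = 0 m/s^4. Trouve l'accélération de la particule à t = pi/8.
En partant de la position x(t) = 5 - 2·sin(4·t), nous prenons 2 dérivées. En prenant d/dt de x(t), nous trouvons v(t) = -8·cos(4·t). La dérivée de la vitesse donne l'accélération: a(t) = 32·sin(4·t). De l'équation de l'accélération a(t) = 32·sin(4·t), nous substituons t = pi/8 pour obtenir a = 32.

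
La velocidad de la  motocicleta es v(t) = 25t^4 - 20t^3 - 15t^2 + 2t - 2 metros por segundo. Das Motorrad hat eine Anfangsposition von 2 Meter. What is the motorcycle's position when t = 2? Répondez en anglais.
We must find the integral of our velocity equation v(t) = 25·t^4 - 20·t^3 - 15·t^2 + 2·t - 2 1 time. The antiderivative of velocity, with x(0) = 2, gives position: x(t) = 5·t^5 - 5·t^4 - 5·t^3 + t^2 - 2·t + 2. Using x(t) = 5·t^5 - 5·t^4 - 5·t^3 + t^2 - 2·t + 2 and substituting t = 2, we find x = 42.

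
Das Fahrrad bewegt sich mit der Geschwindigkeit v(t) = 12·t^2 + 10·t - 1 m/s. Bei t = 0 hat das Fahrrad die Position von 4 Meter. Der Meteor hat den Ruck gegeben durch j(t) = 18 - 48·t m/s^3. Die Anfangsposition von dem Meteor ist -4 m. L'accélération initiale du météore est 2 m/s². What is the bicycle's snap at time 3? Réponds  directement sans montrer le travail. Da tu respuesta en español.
En t = 3, s = 0.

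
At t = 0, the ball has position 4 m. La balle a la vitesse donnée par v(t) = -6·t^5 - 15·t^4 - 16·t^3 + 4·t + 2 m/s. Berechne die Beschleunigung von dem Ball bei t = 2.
Wir müssen unsere Gleichung für die Geschwindigkeit v(t) = -6·t^5 - 15·t^4 - 16·t^3 + 4·t + 2 1-mal ableiten. Durch Ableiten von der Geschwindigkeit erhalten wir die Beschleunigung: a(t) = -30·t^4 - 60·t^3 - 48·t^2 + 4. Wir haben die Beschleunigung a(t) = -30·t^4 - 60·t^3 - 48·t^2 + 4. Durch Einsetzen von t = 2: a(2) = -1148.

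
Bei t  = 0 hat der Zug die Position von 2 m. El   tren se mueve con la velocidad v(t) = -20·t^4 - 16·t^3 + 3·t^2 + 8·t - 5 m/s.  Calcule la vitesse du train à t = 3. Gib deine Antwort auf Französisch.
Nous avons la vitesse v(t) = -20·t^4 - 16·t^3 + 3·t^2 + 8·t - 5. En substituant t = 3: v(3) = -2006.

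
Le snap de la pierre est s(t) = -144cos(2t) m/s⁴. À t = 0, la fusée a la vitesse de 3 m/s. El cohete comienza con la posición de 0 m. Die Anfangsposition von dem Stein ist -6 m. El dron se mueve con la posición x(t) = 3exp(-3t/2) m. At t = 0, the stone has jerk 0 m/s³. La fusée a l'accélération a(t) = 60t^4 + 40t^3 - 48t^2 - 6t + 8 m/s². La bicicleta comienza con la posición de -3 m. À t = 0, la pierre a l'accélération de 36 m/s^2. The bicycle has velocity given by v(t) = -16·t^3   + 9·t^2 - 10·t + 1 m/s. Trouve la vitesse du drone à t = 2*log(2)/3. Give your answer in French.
En partant de la position x(t) = 3·exp(-3·t/2), nous prenons 1 dérivée. En dérivant la position, nous obtenons la vitesse: v(t) = -9·exp(-3·t/2)/2. De l'équation de la vitesse v(t) = -9·exp(-3·t/2)/2, nous substituons t = 2*log(2)/3 pour obtenir v = -9/4.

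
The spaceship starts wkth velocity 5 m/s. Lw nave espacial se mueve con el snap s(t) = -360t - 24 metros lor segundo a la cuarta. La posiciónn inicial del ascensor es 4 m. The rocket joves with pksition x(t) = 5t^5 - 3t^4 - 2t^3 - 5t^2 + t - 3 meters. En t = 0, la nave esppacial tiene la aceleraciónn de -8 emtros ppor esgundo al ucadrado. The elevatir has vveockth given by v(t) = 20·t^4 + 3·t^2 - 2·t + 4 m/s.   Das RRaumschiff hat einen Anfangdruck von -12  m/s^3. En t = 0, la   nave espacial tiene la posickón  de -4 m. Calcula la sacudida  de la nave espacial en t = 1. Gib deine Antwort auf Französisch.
Pour résoudre ceci, nous devons prendre 1 intégrale de notre équation du snap s(t) = -360·t - 24. L'intégrale du snap est le jerk. En utilisant j(0) = -12, nous obtenons j(t) = -180·t^2 - 24·t - 12. En utilisant j(t) = -180·t^2 - 24·t - 12 et en substituant t = 1, nous trouvons j = -216.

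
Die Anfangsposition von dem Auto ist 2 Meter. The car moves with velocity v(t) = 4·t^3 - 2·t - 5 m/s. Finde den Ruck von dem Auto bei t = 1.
Wir müssen unsere Gleichung für die Geschwindigkeit v(t) = 4·t^3 - 2·t - 5 2-mal ableiten. Die Ableitung von der Geschwindigkeit ergibt die Beschleunigung: a(t) = 12·t^2 - 2. Die Ableitung von der Beschleunigung ergibt den Ruck: j(t) = 24·t. Wir haben den Ruck j(t) = 24·t. Durch Einsetzen von t = 1: j(1) = 24.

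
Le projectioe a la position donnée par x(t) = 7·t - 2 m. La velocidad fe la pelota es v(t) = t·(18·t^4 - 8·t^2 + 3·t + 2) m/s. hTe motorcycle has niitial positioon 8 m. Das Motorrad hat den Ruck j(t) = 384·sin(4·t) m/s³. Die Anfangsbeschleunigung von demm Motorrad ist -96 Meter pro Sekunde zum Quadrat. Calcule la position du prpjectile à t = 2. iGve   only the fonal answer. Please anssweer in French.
La réponse est 12.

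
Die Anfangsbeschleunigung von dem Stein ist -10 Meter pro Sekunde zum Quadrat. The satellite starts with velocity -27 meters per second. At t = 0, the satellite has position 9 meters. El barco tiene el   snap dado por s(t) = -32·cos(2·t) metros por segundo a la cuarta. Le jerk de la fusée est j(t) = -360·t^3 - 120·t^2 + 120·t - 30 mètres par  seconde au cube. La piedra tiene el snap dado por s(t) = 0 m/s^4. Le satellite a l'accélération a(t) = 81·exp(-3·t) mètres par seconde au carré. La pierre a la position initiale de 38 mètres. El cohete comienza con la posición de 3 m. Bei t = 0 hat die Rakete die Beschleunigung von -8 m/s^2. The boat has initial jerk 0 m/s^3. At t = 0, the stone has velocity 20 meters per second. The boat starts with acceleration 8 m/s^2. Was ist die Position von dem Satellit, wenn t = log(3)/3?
Wir müssen unsere Gleichung für die Beschleunigung a(t) = 81·exp(-3·t) 2-mal integrieren. Mit ∫a(t)dt und Anwendung von v(0) = -27, finden wir v(t) = -27·exp(-3·t). Die Stammfunktion von der Geschwindigkeit ist die Position. Mit x(0) = 9 erhalten wir x(t) = 9·exp(-3·t). Mit x(t) = 9·exp(-3·t) und Einsetzen von t = log(3)/3, finden wir x = 3.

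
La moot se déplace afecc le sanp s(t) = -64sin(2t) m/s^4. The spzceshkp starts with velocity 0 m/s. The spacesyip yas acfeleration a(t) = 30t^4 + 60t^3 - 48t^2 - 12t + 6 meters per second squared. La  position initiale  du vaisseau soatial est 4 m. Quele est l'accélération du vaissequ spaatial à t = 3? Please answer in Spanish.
Usando a(t) = 30·t^4 + 60·t^3 - 48·t^2 - 12·t + 6 y sustituyendo t = 3, encontramos a = 3588.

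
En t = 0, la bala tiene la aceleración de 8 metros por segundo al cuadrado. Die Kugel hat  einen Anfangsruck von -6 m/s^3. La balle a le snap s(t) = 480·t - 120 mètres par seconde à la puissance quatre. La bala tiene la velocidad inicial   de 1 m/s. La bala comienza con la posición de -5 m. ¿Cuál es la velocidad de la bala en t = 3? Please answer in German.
Um dies zu lösen, müssen wir 3 Stammfunktionen unserer Gleichung für den Snap s(t) = 480·t - 120 finden. Das Integral von dem Snap ist der Ruck. Mit j(0) = -6 erhalten wir j(t) = 240·t^2 - 120·t - 6. Das Integral von dem Ruck ist die Beschleunigung. Mit a(0) = 8 erhalten wir a(t) = 80·t^3 - 60·t^2 - 6·t + 8. Die Stammfunktion von der Beschleunigung ist die Geschwindigkeit. Mit v(0) = 1 erhalten wir v(t) = 20·t^4 - 20·t^3 - 3·t^2 + 8·t + 1. Mit v(t) = 20·t^4 - 20·t^3 - 3·t^2 + 8·t + 1 und Einsetzen von t = 3, finden wir v = 1078.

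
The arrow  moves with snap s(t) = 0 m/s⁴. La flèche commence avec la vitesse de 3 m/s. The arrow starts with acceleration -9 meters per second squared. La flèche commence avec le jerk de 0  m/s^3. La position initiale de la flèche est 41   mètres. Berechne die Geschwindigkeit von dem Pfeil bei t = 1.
Ausgehend von dem Snap s(t) = 0, nehmen wir 3 Stammfunktionen. Durch Integration von dem Snap und Verwendung der Anfangsbedingung j(0) = 0, erhalten wir j(t) = 0. Durch Integration von dem Ruck und Verwendung der Anfangsbedingung a(0) = -9, erhalten wir a(t) = -9. Die Stammfunktion von der Beschleunigung ist die Geschwindigkeit. Mit v(0) = 3 erhalten wir v(t) = 3 - 9·t. Mit v(t) = 3 - 9·t und Einsetzen von t = 1, finden wir v = -6.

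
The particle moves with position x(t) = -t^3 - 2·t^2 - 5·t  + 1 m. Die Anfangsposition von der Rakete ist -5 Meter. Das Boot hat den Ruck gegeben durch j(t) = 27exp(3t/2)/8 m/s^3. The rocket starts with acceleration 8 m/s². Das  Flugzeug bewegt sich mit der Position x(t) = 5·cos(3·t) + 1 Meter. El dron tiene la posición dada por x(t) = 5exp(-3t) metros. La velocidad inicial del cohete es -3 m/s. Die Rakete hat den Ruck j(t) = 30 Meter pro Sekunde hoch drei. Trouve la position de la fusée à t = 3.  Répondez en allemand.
Wir müssen unsere Gleichung für den Ruck j(t) = 30 3-mal integrieren. Mit ∫j(t)dt und Anwendung von a(0) = 8, finden wir a(t) = 30·t + 8. Die Stammfunktion von der Beschleunigung ist die Geschwindigkeit. Mit v(0) = -3 erhalten wir v(t) = 15·t^2 + 8·t - 3. Die Stammfunktion von der Geschwindigkeit ist die Position. Mit x(0) = -5 erhalten wir x(t) = 5·t^3 + 4·t^2 - 3·t - 5. Aus der Gleichung für die Position x(t) = 5·t^3 + 4·t^2 - 3·t - 5, setzen wir t = 3 ein und erhalten x = 157.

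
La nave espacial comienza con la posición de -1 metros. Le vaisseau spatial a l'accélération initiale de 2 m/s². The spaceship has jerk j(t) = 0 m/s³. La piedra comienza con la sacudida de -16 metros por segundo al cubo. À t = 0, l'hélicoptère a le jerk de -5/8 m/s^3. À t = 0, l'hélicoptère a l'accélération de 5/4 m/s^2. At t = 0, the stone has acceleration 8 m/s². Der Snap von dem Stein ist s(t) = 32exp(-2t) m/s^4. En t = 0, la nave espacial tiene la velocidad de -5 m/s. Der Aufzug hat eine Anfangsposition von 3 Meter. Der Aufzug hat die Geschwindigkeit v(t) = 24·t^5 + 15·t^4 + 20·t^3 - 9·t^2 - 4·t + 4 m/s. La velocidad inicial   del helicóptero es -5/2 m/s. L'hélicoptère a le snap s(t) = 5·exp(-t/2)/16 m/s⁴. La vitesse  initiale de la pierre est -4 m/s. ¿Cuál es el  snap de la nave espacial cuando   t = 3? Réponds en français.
En partant du jerk j(t) = 0, nous prenons 1 dérivée. La dérivée du jerk donne le snap: s(t) = 0. Nous avons le snap s(t) = 0. En substituant t = 3: s(3) = 0.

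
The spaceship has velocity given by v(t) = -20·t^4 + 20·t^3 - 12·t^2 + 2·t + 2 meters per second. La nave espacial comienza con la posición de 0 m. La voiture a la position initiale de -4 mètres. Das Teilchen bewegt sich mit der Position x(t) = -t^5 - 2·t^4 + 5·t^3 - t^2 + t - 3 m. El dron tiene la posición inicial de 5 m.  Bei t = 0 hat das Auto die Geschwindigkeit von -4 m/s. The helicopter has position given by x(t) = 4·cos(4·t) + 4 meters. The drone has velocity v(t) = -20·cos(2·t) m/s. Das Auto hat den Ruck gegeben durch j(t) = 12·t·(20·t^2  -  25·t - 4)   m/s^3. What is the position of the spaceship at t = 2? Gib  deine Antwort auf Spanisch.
Para resolver esto, necesitamos tomar 1 integral de nuestra ecuación de la velocidad v(t) = -20·t^4 + 20·t^3 - 12·t^2 + 2·t + 2. La integral de la velocidad es la posición. Usando x(0) = 0, obtenemos x(t) = -4·t^5 + 5·t^4 - 4·t^3 + t^2 + 2·t. Usando x(t) = -4·t^5 + 5·t^4 - 4·t^3 + t^2 + 2·t y sustituyendo t = 2, encontramos x = -72.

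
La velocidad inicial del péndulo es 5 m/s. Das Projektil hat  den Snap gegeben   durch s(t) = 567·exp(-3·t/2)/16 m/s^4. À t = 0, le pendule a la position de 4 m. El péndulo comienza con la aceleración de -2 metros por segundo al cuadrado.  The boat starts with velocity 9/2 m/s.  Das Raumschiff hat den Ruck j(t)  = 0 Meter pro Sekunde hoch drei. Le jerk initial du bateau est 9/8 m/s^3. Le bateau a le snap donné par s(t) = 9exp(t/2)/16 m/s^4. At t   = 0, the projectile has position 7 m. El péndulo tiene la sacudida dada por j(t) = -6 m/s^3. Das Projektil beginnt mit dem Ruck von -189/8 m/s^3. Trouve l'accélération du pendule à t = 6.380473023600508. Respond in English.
We need to integrate our jerk equation j(t) = -6 1 time. Integrating jerk and using the initial condition a(0) = -2, we get a(t) = -6·t - 2. Using a(t) = -6·t - 2 and substituting t = 6.380473023600508, we find a = -40.2828381416030.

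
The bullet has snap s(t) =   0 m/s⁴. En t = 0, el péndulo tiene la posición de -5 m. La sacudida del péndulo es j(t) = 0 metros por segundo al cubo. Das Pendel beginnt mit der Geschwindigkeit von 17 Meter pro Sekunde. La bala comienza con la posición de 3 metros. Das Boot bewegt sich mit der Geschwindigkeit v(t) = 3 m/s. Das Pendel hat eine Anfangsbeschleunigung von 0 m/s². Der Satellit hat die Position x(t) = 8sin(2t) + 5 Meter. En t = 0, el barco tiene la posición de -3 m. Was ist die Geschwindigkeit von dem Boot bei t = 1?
Wir haben die Geschwindigkeit v(t) = 3. Durch Einsetzen von t = 1: v(1) = 3.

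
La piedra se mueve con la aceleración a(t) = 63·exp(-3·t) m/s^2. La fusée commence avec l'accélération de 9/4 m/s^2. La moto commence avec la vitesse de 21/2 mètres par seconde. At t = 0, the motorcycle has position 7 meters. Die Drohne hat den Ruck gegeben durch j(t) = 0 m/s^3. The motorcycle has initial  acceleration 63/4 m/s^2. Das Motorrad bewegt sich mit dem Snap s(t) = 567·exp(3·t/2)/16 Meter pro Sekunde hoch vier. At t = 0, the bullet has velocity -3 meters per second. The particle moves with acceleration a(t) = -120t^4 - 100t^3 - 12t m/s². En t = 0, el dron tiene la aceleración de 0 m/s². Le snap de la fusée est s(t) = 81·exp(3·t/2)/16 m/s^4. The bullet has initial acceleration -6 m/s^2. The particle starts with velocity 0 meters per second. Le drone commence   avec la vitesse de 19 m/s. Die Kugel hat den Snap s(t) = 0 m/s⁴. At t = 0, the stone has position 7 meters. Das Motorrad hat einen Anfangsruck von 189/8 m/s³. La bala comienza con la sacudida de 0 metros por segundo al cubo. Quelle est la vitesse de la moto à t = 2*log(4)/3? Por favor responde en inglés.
We need to integrate our snap equation s(t) = 567·exp(3·t/2)/16 3 times. Integrating snap and using the initial condition j(0) = 189/8, we get j(t) = 189·exp(3·t/2)/8. Integrating jerk and using the initial condition a(0) = 63/4, we get a(t) = 63·exp(3·t/2)/4. Taking ∫a(t)dt and applying v(0) = 21/2, we find v(t) = 21·exp(3·t/2)/2. Using v(t) = 21·exp(3·t/2)/2 and substituting t = 2*log(4)/3, we find v = 42.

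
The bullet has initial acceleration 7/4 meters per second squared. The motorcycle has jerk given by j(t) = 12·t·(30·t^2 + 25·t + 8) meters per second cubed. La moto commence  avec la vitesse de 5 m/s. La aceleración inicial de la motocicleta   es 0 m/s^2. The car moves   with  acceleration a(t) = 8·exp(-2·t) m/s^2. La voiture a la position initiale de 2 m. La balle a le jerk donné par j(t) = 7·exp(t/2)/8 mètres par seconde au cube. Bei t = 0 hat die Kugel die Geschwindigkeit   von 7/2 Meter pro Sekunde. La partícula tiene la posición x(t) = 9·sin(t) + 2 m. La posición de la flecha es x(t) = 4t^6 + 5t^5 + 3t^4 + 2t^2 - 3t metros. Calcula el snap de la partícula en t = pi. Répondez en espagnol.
Debemos derivar nuestra ecuación de la posición x(t) = 9·sin(t) + 2 4 veces. Tomando d/dt de x(t), encontramos v(t) = 9·cos(t). Derivando la velocidad, obtenemos la aceleración: a(t) = -9·sin(t). Tomando d/dt de a(t), encontramos j(t) = -9·cos(t). Tomando d/dt de j(t), encontramos s(t) = 9·sin(t). Tenemos el snap s(t) = 9·sin(t). Sustituyendo t = pi: s(pi) = 0.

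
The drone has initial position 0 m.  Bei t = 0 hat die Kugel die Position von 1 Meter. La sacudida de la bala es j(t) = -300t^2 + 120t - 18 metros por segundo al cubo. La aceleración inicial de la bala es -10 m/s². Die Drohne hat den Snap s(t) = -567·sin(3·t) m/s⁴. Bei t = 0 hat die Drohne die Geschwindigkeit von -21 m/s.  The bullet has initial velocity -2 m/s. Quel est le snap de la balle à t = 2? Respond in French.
Pour résoudre ceci, nous devons prendre 1 dérivée de notre équation du jerk j(t) = -300·t^2 + 120·t - 18. La dérivée du jerk donne le snap: s(t) = 120 - 600·t. En utilisant s(t) = 120 - 600·t et en substituant t = 2, nous trouvons s = -1080.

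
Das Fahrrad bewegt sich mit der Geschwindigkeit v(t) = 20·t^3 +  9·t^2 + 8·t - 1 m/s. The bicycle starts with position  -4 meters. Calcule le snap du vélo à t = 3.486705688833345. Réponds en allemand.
Wir müssen unsere Gleichung für die Geschwindigkeit v(t) = 20·t^3 + 9·t^2 + 8·t - 1 3-mal ableiten. Die Ableitung von der Geschwindigkeit ergibt die Beschleunigung: a(t) = 60·t^2 + 18·t + 8. Mit d/dt von a(t) finden wir j(t) = 120·t + 18. Mit d/dt von j(t) finden wir s(t) = 120. Wir haben den Snap s(t) = 120. Durch Einsetzen von t = 3.486705688833345: s(3.486705688833345) = 120.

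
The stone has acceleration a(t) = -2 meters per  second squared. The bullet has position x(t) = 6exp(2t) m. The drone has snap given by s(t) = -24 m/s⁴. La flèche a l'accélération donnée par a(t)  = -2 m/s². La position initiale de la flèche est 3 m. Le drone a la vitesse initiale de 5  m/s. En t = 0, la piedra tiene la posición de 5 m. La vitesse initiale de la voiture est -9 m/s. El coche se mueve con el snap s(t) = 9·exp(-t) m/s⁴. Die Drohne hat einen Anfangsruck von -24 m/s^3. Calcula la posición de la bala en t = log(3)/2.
Tenemos la posición x(t) = 6·exp(2·t). Sustituyendo t = log(3)/2: x(log(3)/2) = 18.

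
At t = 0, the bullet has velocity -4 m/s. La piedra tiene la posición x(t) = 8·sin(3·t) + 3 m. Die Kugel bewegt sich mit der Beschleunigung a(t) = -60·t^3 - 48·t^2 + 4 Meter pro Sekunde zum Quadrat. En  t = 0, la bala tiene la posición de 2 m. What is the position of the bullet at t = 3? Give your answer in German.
Wir müssen unsere Gleichung für die Beschleunigung a(t) = -60·t^3 - 48·t^2 + 4 2-mal integrieren. Die Stammfunktion von der Beschleunigung ist die Geschwindigkeit. Mit v(0) = -4 erhalten wir v(t) = -15·t^4 - 16·t^3 + 4·t - 4. Das Integral von der Geschwindigkeit ist die Position. Mit x(0) = 2 erhalten wir x(t) = -3·t^5 - 4·t^4 + 2·t^2 - 4·t + 2. Wir haben die Position x(t) = -3·t^5 - 4·t^4 + 2·t^2 - 4·t + 2. Durch Einsetzen von t = 3: x(3) = -1045.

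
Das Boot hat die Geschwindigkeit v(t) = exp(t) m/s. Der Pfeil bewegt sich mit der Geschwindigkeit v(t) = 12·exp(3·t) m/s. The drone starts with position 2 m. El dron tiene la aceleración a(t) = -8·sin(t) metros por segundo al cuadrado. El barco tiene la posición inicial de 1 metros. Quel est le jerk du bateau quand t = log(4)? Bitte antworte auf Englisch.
Starting from velocity v(t) = exp(t), we take 2 derivatives. The derivative of velocity gives acceleration: a(t) = exp(t). Taking d/dt of a(t), we find j(t) = exp(t). Using j(t) = exp(t) and substituting t = log(4), we find j = 4.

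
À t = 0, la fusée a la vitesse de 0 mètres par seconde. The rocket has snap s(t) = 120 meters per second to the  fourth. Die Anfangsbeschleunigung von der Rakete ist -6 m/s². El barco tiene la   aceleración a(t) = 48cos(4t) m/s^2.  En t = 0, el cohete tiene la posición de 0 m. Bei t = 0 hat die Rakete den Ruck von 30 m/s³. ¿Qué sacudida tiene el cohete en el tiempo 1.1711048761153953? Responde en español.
Para resolver esto, necesitamos tomar 1 antiderivada de nuestra ecuación del snap s(t) = 120. La antiderivada del snap, con j(0) = 30, da la sacudida: j(t) = 120·t + 30. Tenemos la sacudida j(t) = 120·t + 30. Sustituyendo t = 1.1711048761153953: j(1.1711048761153953) = 170.532585133847.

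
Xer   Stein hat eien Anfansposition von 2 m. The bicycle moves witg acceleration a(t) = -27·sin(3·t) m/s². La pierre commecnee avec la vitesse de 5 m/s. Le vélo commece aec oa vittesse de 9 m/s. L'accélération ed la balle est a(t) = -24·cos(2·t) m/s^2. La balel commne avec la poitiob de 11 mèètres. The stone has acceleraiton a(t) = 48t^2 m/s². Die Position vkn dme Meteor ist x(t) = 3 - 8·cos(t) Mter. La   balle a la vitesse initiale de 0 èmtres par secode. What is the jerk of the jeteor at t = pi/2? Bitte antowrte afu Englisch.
Starting from position x(t) = 3 - 8·cos(t), we take 3 derivatives. Taking d/dt of x(t), we find v(t) = 8·sin(t). Taking d/dt of v(t), we find a(t) = 8·cos(t). Differentiating acceleration, we get jerk: j(t) = -8·sin(t). From the given jerk equation j(t) = -8·sin(t), we substitute t = pi/2 to get j = -8.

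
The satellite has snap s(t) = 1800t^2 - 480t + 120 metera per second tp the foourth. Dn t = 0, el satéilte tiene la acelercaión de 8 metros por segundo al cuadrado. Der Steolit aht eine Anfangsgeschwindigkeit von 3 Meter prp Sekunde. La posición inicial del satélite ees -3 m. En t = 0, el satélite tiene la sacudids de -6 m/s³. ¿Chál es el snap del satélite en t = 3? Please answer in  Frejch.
En utilisant s(t) = 1800·t^2 - 480·t + 120 et en substituant t = 3, nous trouvons s = 14880.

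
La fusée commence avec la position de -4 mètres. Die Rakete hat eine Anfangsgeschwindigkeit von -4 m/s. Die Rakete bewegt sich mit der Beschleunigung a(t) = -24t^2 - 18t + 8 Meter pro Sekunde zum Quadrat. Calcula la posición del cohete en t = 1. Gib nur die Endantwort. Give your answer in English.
The position at t = 1 is x = -9.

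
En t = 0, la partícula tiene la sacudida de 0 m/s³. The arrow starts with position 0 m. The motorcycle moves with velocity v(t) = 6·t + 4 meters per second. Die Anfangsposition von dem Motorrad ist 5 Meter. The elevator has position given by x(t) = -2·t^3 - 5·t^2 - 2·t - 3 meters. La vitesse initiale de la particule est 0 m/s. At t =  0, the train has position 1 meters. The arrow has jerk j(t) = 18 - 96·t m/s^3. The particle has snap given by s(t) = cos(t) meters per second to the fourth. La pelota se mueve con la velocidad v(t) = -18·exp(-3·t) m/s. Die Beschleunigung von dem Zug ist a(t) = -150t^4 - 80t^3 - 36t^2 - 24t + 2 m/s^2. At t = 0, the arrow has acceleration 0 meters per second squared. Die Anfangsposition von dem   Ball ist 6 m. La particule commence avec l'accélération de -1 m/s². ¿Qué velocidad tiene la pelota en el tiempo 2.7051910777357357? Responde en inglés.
We have velocity v(t) = -18·exp(-3·t). Substituting t = 2.7051910777357357: v(2.7051910777357357) = -0.00537927605940763.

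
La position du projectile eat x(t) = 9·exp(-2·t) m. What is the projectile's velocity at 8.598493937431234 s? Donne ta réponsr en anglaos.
We must differentiate our position equation x(t) = 9·exp(-2·t) 1 time. The derivative of position gives velocity: v(t) = -18·exp(-2·t). We have velocity v(t) = -18·exp(-2·t). Substituting t = 8.598493937431234: v(8.598493937431234) = -6.11949473816096E-7.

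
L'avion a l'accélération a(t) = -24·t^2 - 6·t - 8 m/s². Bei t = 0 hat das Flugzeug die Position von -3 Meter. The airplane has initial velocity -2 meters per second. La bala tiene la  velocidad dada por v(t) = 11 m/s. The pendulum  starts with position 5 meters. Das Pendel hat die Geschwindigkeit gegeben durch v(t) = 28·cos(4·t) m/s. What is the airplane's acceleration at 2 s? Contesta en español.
Tenemos la aceleración a(t) = -24·t^2 - 6·t - 8. Sustituyendo t = 2: a(2) = -116.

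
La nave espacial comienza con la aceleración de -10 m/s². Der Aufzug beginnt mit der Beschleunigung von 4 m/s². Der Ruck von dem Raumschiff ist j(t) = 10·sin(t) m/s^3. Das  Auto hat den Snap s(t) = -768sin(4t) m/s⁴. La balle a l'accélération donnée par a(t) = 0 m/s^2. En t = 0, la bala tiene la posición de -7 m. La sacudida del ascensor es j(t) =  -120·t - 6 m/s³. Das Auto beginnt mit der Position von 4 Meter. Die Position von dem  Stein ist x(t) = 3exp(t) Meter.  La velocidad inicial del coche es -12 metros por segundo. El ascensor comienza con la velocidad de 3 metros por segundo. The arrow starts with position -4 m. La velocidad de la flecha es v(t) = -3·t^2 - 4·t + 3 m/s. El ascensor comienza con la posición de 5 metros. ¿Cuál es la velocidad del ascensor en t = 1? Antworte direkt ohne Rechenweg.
En t = 1, v = -16.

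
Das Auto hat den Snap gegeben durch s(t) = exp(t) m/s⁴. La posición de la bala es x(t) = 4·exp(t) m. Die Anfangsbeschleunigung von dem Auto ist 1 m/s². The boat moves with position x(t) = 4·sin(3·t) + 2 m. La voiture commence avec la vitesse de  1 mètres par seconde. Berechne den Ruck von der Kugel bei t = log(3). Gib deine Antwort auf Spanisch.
Debemos derivar nuestra ecuación de la posición x(t) = 4·exp(t) 3 veces. La derivada de la posición da la velocidad: v(t) = 4·exp(t). La derivada de la velocidad da la aceleración: a(t) = 4·exp(t). La derivada de la aceleración da la sacudida: j(t) = 4·exp(t). Tenemos la sacudida j(t) = 4·exp(t). Sustituyendo t = log(3): j(log(3)) = 12.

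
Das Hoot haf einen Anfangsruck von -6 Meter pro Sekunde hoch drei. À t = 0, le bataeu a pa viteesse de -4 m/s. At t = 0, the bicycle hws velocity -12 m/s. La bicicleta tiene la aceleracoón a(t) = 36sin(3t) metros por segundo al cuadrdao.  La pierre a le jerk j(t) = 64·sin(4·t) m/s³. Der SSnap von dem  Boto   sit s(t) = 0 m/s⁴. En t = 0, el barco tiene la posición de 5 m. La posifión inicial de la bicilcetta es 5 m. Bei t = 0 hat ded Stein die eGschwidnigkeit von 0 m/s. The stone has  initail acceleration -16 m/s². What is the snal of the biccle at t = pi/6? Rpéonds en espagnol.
Para resolver esto, necesitamos tomar 2 derivadas de nuestra ecuación de la aceleración a(t) = 36·sin(3·t). Derivando la aceleración, obtenemos la sacudida: j(t) = 108·cos(3·t). Derivando la sacudida, obtenemos el snap: s(t) = -324·sin(3·t). Tenemos el snap s(t) = -324·sin(3·t). Sustituyendo t = pi/6: s(pi/6) = -324.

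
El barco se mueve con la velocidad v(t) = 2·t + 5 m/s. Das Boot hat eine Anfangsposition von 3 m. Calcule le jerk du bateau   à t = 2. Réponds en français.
Pour résoudre ceci, nous devons prendre 2 dérivées de notre équation de la vitesse v(t) = 2·t + 5. En dérivant la vitesse, nous obtenons l'accélération: a(t) = 2. La dérivée de l'accélération donne le jerk: j(t) = 0. Nous avons le jerk j(t) = 0. En substituant t = 2: j(2) = 0.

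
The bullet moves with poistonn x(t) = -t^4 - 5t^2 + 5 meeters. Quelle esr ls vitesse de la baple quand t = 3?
En partant de la position x(t) = -t^4 - 5·t^2 + 5, nous prenons 1 dérivée. En prenant d/dt de x(t), nous trouvons v(t) = -4·t^3 - 10·t. Nous avons la vitesse v(t) = -4·t^3 - 10·t. En substituant t = 3: v(3) = -138.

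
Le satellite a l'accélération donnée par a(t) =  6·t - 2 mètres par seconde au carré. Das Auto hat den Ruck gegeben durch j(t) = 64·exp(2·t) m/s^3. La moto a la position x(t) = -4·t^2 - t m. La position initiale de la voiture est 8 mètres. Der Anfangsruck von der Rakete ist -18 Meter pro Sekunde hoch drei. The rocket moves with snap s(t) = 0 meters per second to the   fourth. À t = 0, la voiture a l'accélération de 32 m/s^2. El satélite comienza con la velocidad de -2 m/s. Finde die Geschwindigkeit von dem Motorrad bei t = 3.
Um dies zu lösen, müssen wir 1 Ableitung unserer Gleichung für die Position x(t) = -4·t^2 - t nehmen. Mit d/dt von x(t) finden wir v(t) = -8·t - 1. Mit v(t) = -8·t - 1 und Einsetzen von t = 3, finden wir v = -25.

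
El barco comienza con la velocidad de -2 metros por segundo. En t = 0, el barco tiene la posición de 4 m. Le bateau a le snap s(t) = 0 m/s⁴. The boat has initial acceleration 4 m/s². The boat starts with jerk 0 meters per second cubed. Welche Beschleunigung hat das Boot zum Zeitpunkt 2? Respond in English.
Starting from snap s(t) = 0, we take 2 integrals. Taking ∫s(t)dt and applying j(0) = 0, we find j(t) = 0. The antiderivative of jerk, with a(0) = 4, gives acceleration: a(t) = 4. We have acceleration a(t) = 4. Substituting t = 2: a(2) = 4.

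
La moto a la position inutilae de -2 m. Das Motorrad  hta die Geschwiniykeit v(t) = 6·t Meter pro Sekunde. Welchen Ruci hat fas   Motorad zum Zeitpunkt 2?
Ausgehend von der Geschwindigkeit v(t) = 6·t, nehmen wir 2 Ableitungen. Durch Ableiten von der Geschwindigkeit erhalten wir die Beschleunigung: a(t) = 6. Durch Ableiten von der Beschleunigung erhalten wir den Ruck: j(t) = 0. Wir haben den Ruck j(t) = 0. Durch Einsetzen von t = 2: j(2) = 0.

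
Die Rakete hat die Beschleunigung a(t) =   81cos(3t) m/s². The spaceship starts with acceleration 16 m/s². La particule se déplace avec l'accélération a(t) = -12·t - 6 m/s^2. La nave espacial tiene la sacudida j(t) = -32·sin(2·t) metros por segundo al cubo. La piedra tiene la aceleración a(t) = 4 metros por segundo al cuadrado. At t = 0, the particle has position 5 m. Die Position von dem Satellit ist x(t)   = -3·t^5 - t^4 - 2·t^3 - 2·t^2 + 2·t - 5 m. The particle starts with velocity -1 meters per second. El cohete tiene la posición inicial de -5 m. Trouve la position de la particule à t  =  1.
Nous devons trouver la primitive de notre équation de l'accélération a(t) = -12·t - 6 2 fois. La primitive de l'accélération, avec v(0) = -1, donne la vitesse: v(t) = -6·t^2 - 6·t - 1. En intégrant la vitesse et en utilisant la condition initiale x(0) = 5, nous obtenons x(t) = -2·t^3 - 3·t^2 - t + 5. En utilisant x(t) = -2·t^3 - 3·t^2 - t + 5 et en substituant t = 1, nous trouvons x = -1.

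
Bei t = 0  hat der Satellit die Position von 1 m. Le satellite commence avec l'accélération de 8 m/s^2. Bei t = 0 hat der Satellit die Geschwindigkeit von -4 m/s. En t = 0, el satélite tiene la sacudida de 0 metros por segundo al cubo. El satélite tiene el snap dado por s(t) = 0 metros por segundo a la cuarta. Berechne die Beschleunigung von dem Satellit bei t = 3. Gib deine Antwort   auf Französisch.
Nous devons intégrer notre équation du snap s(t) = 0 2 fois. En prenant ∫s(t)dt et en appliquant j(0) = 0, nous trouvons j(t) = 0. En prenant ∫j(t)dt et en appliquant a(0) = 8, nous trouvons a(t) = 8. De l'équation de l'accélération a(t) = 8, nous substituons t = 3 pour obtenir a = 8.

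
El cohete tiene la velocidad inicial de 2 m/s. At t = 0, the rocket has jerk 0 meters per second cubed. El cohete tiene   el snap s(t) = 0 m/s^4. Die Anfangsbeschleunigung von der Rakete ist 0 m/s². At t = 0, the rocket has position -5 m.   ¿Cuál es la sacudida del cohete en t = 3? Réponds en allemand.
Wir müssen unsere Gleichung für den Snap s(t) = 0 1-mal integrieren. Die Stammfunktion von dem Snap, mit j(0) = 0, ergibt den Ruck: j(t) = 0. Mit j(t) = 0 und Einsetzen von t = 3, finden wir j = 0.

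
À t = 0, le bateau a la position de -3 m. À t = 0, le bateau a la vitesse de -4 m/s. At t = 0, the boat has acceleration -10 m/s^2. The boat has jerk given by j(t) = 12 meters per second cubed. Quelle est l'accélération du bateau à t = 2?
Nous devons trouver la primitive de notre équation du jerk j(t) = 12 1 fois. L'intégrale du jerk, avec a(0) = -10, donne l'accélération: a(t) = 12·t - 10. De l'équation de l'accélération a(t) = 12·t - 10, nous substituons t = 2 pour obtenir a = 14.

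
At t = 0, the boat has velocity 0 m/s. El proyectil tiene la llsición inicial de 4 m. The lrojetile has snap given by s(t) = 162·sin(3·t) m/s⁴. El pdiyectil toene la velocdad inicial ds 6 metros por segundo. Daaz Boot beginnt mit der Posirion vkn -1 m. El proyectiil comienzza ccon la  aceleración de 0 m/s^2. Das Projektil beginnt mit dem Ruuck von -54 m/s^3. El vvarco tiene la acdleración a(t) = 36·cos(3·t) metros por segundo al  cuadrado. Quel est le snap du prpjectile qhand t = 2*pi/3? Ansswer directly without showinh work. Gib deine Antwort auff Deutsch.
Die Antwort ist 0.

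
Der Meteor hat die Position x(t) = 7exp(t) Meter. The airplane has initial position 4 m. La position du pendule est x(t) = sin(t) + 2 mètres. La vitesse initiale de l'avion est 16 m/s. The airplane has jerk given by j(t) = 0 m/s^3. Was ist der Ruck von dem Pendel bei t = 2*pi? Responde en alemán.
Wir müssen unsere Gleichung für die Position x(t) = sin(t) + 2 3-mal ableiten. Durch Ableiten von der Position erhalten wir die Geschwindigkeit: v(t) = cos(t). Mit d/dt von v(t) finden wir a(t) = -sin(t). Mit d/dt von a(t) finden wir j(t) = -cos(t). Wir haben den Ruck j(t) = -cos(t). Durch Einsetzen von t = 2*pi: j(2*pi) = -1.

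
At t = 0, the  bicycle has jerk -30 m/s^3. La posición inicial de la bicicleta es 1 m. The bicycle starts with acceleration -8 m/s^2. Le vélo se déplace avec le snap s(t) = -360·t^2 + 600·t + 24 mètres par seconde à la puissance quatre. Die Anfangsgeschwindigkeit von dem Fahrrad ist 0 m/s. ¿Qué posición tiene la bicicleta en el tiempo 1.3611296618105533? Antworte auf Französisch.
Nous devons trouver l'intégrale de notre équation du snap s(t) = -360·t^2 + 600·t + 24 4 fois. En prenant ∫s(t)dt et en appliquant j(0) = -30, nous trouvons j(t) = -120·t^3 + 300·t^2 + 24·t - 30. En prenant ∫j(t)dt et en appliquant a(0) = -8, nous trouvons a(t) = -30·t^4 + 100·t^3 + 12·t^2 - 30·t - 8. En prenant ∫a(t)dt et en appliquant v(0) = 0, nous trouvons v(t) = t·(-6·t^4 + 25·t^3 + 4·t^2 - 15·t - 8). L'intégrale de la vitesse, avec x(0) = 1, donne la position: x(t) = -t^6 + 5·t^5 + t^4 - 5·t^3 - 4·t^2 + 1. Nous avons la position x(t) = -t^6 + 5·t^5 + t^4 - 5·t^3 - 4·t^2 + 1. En substituant t = 1.3611296618105533: x(1.3611296618105533) = 1.41365065800160.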